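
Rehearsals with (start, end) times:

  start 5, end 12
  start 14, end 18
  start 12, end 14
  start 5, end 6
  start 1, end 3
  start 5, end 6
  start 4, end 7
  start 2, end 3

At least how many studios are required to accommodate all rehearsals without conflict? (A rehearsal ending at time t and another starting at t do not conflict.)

4

Events (time:±→running): 1:+→1 2:+→2 3:-→1 3:-→0 4:+→1 5:+→2 5:+→3 5:+→4 … peak 4.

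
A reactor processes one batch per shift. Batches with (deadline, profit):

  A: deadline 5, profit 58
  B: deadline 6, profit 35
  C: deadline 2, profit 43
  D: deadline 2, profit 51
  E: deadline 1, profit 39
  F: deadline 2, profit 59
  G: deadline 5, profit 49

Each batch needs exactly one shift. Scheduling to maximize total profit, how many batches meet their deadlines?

5

Take jobs in profit order; each goes to the latest open slot no later than its deadline.
Profit order: F=59 A=58 D=51 G=49 C=43 E=39 B=35
Assign: F→slot 2, A→slot 5, D→slot 1, G→slot 4, C skipped, E skipped, B→slot 6.
Slots: [1:D] [2:F] [4:G] [5:A] [6:B]
5 of 7 scheduled.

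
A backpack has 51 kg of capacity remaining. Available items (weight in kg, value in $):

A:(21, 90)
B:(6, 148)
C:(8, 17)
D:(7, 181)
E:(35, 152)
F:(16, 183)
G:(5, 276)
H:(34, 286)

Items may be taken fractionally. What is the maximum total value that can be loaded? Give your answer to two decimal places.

931.00

Greedy by value/weight ratio, highest first.
Order: G (276/5=55.20) > D (181/7=25.86) > B (148/6=24.67) > F (183/16=11.44) > H (286/34=8.41) > E (152/35=4.34) > A (90/21=4.29) > C (17/8=2.12)
Fill: take G (5 @ 276) → take D (7 @ 181) → take B (6 @ 148) → take F (16 @ 183) → take 17/34 of H → 143.00; 51/51 used.
Total value = 931.00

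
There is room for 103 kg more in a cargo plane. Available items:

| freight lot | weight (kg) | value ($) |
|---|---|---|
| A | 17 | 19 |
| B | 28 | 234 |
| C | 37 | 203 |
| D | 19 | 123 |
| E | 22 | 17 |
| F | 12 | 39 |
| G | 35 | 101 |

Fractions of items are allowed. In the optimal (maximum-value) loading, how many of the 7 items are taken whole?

4

Greedy by value/weight ratio, highest first.
Ratios (sorted): B 8.36, D 6.47, C 5.49, F 3.25, G 2.89, A 1.12, E 0.77
take B (28 @ 234); take D (19 @ 123); take C (37 @ 203); take F (12 @ 39); take 7/35 of G → 20.20. Capacity used 103/103.
4 item(s) taken whole; one partial (take 7/35 of G).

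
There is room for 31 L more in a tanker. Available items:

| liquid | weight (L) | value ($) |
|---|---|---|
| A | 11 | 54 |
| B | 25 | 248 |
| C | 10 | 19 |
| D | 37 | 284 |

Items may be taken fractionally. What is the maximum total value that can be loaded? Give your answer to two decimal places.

294.05

Sort by value per unit weight and fill in that order.
Ratios (sorted): B 9.92, D 7.68, A 4.91, C 1.90
take B (25 @ 248); take 6/37 of D → 46.05. Capacity used 31/31.
Total value = 294.05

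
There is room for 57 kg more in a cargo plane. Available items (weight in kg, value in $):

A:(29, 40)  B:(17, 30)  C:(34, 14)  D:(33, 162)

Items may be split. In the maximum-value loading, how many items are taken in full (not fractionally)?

Greedy by value/weight ratio, highest first.
Ratios (sorted): D 4.91, B 1.76, A 1.38, C 0.41
take D (33 @ 162); take B (17 @ 30); take 7/29 of A → 9.66. Capacity used 57/57.
2 item(s) taken whole; one partial (take 7/29 of A).

2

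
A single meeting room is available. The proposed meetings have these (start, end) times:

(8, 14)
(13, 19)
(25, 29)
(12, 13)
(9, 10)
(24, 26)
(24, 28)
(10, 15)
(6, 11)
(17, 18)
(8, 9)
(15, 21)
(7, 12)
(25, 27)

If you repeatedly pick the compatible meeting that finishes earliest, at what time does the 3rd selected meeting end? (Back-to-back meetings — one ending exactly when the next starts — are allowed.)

Sorted by end: (8,9)  (9,10)  (6,11)  (7,12)  (12,13)  (8,14)  (10,15)  (17,18)  (13,19)  (15,21)  (24,26)  (25,27)  (24,28)  (25,29)
take (8,9); take (9,10); skip (6,11); take (12,13); take (17,18); skip (13,19); take (24,26); skip (25,27).
Selected: (8,9) (9,10) (12,13) (17,18) (24,26)

13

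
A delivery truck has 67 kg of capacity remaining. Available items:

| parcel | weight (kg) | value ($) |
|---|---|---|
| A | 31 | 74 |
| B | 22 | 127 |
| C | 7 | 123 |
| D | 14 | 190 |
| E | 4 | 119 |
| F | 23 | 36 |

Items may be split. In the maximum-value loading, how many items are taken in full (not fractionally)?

4

Sort by value per unit weight and fill in that order.
Ratios (sorted): E 29.75, C 17.57, D 13.57, B 5.77, A 2.39, F 1.57
take E (4 @ 119); take C (7 @ 123); take D (14 @ 190); take B (22 @ 127); take 20/31 of A → 47.74. Capacity used 67/67.
4 item(s) taken whole; one partial (take 20/31 of A).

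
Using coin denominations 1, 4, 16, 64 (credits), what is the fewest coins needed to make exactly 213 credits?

Use the largest denomination that fits, subtract, and repeat.
213 − 3×64→21 − 1×16→5 − 1×4→1 − 1×1→0
Total coins = 3 + 1 + 1 + 1 = 6

6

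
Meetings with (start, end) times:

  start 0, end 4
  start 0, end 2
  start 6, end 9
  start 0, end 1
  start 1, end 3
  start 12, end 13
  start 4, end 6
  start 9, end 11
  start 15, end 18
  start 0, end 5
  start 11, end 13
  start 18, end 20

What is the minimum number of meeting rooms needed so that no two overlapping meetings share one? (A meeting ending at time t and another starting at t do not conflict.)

4

Count concurrent intervals with a sweep; the peak is the room count.
starts: [0, 0, 0, 0, 1, 4, 6, 9, 11, 12, 15, 18]
ends:   [1, 2, 3, 4, 5, 6, 9, 11, 13, 13, 18, 20]
s0→1 s0→2 s0→3 s0→4  — peak 4.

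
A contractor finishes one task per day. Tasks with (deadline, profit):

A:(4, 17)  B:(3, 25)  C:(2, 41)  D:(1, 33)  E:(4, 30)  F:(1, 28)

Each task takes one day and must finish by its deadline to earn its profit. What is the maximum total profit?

129

Take jobs in profit order; each goes to the latest open slot no later than its deadline.
Profit order: C=41 D=33 E=30 F=28 B=25 A=17
Assign: C→slot 2, D→slot 1, E→slot 4, F skipped, B→slot 3, A skipped.
Slots: [1:D] [2:C] [3:B] [4:E]
Profit = 33 + 41 + 25 + 30 = 129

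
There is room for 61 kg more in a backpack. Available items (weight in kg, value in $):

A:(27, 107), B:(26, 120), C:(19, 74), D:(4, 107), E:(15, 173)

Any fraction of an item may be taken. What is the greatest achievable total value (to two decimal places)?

463.41

Sort by value per unit weight and fill in that order.
Order: D (107/4=26.75) > E (173/15=11.53) > B (120/26=4.62) > A (107/27=3.96) > C (74/19=3.89)
Fill: take D (4 @ 107) → take E (15 @ 173) → take B (26 @ 120) → take 16/27 of A → 63.41; 61/61 used.
Total value = 463.41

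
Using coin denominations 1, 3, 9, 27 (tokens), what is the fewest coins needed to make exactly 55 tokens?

55 − 2×27→1 − 1×1→0
Total coins = 2 + 1 = 3

3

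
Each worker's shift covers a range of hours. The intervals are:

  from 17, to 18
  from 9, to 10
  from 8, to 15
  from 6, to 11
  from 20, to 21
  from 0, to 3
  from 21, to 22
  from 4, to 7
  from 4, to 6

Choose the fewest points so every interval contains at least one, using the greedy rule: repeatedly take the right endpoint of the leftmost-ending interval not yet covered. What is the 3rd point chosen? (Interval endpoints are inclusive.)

Sort by right endpoint; whenever an interval is uncovered, place a point at its right end.
By right end: [0,3]  [4,6]  [4,7]  [9,10]  [6,11]  [8,15]  [17,18]  [20,21]  [21,22]
[0,3] uncovered → point at 3; [4,6] uncovered → point at 6; [9,10] uncovered → point at 10; [17,18] uncovered → point at 18; [20,21] uncovered → point at 21.
Points: 3, 6, 10, 18, 21 (5 total).

10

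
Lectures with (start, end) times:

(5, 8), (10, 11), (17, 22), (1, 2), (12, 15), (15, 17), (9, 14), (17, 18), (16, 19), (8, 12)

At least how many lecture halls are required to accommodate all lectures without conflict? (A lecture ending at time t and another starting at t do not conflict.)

starts: [1, 5, 8, 9, 10, 12, 15, 16, 17, 17]
ends:   [2, 8, 11, 12, 14, 15, 17, 18, 19, 22]
s1→1 e2→0 s5→1 e8→0 s8→1 s9→2 s10→3  — peak 3.

3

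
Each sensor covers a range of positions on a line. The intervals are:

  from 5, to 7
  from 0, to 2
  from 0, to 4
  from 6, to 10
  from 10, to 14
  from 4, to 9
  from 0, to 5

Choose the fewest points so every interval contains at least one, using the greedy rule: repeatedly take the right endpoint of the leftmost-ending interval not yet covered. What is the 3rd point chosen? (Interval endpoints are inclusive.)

Process intervals by earliest right end; each time one isn't hit yet, stab at its right endpoint.
Sorted: [0,2] [0,4] [0,5] [5,7] [4,9] [6,10] [10,14]
{[0,2],[0,4],[0,5]} hit by 2; {[5,7],[4,9],[6,10]} hit by 7; {[10,14]} hit by 14.
Points: 2, 7, 14 (3 total).

14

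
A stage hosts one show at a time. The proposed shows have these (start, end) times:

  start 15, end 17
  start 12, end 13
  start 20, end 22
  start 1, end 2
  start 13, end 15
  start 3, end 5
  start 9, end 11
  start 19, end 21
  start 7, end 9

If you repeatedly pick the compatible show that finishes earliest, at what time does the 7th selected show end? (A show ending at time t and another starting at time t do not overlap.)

Greedy by earliest finish: after sorting by end time, pick each interval compatible with the last pick.
Sorted by end: (1,2)  (3,5)  (7,9)  (9,11)  (12,13)  (13,15)  (15,17)  (19,21)  (20,22)
take (1,2); take (3,5); take (7,9); take (9,11); take (12,13); take (13,15); take (15,17); take (19,21).
Selected: (1,2) (3,5) (7,9) (9,11) (12,13) (13,15) (15,17) (19,21)

17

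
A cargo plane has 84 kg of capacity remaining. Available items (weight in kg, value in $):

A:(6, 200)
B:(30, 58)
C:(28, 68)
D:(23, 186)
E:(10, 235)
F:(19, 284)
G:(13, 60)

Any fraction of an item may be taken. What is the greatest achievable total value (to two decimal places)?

Sort by value per unit weight and fill in that order.
Order: A (200/6=33.33) > E (235/10=23.50) > F (284/19=14.95) > D (186/23=8.09) > G (60/13=4.62) > C (68/28=2.43) > B (58/30=1.93)
Fill: take A (6 @ 200) → take E (10 @ 235) → take F (19 @ 284) → take D (23 @ 186) → take G (13 @ 60) → take 13/28 of C → 31.57; 84/84 used.
Total value = 996.57

996.57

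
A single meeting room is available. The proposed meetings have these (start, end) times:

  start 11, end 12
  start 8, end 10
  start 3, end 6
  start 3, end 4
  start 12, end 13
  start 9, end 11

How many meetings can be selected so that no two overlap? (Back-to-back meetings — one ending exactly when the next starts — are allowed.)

Order by finish time; keep every interval that doesn't clash with the previous kept one.
Sorted by end: (3,4)  (3,6)  (8,10)  (9,11)  (11,12)  (12,13)
take (3,4); take (8,10); take (11,12); take (12,13).
Selected 4 meetings.

4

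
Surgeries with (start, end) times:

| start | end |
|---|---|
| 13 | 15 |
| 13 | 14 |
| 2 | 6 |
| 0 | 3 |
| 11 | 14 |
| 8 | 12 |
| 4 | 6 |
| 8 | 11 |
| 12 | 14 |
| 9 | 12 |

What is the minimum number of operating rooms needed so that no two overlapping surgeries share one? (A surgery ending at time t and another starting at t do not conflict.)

starts: [0, 2, 4, 8, 8, 9, 11, 12, 13, 13]
ends:   [3, 6, 6, 11, 12, 12, 14, 14, 14, 15]
s0→1 s2→2 e3→1 s4→2 e6→1 e6→0 s8→1 s8→2 s9→3 e11→2 s11→3 e12→2 e12→1 s12→2 s13→3 s13→4  — peak 4.

4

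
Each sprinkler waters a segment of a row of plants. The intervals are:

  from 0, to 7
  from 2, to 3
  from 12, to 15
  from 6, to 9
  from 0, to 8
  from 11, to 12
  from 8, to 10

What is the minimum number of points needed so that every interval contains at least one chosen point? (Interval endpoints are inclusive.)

3

Process intervals by earliest right end; each time one isn't hit yet, stab at its right endpoint.
Sorted: [2,3] [0,7] [0,8] [6,9] [8,10] [11,12] [12,15]
{[2,3],[0,7],[0,8]} hit by 3; {[6,9],[8,10]} hit by 9; {[11,12],[12,15]} hit by 12.
Points: 3, 9, 12 (3 total).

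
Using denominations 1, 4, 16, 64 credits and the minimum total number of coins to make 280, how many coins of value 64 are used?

280 − 4×64→24 − 1×16→8 − 2×4→0
Count of 64: 4

4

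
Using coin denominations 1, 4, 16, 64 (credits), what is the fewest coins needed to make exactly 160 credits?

160 = 2×64 + 2×16
Total coins = 2 + 2 = 4

4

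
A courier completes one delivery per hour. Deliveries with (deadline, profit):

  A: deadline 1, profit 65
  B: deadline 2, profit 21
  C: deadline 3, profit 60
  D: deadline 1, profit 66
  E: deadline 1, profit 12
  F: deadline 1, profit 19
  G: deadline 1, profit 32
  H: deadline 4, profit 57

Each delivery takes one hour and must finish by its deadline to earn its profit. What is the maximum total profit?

204

Take jobs in profit order; each goes to the latest open slot no later than its deadline.
By profit: D(d1,66), A(d1,65), C(d3,60), H(d4,57), G(d1,32), B(d2,21), F(d1,19), E(d1,12)
D→slot 1; A skipped; C→slot 3; H→slot 4; G skipped; B→slot 2; F skipped; E skipped.
Profit = 66 + 21 + 60 + 57 = 204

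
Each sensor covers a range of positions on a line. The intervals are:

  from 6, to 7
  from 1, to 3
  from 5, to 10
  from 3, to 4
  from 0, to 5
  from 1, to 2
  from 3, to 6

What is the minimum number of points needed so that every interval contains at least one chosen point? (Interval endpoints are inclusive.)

3

Process intervals by earliest right end; each time one isn't hit yet, stab at its right endpoint.
Sorted: [1,2] [1,3] [3,4] [0,5] [3,6] [6,7] [5,10]
{[1,2],[1,3]} hit by 2; {[3,4],[0,5],[3,6]} hit by 4; {[6,7],[5,10]} hit by 7.
Points: 2, 4, 7 (3 total).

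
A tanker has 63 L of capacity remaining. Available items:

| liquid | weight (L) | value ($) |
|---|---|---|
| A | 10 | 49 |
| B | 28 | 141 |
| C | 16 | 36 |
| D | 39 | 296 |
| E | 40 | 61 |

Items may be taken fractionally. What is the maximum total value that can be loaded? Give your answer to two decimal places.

416.86

Order: D (296/39=7.59) > B (141/28=5.04) > A (49/10=4.90) > C (36/16=2.25) > E (61/40=1.52)
Fill: take D (39 @ 296) → take 24/28 of B → 120.86; 63/63 used.
Total value = 416.86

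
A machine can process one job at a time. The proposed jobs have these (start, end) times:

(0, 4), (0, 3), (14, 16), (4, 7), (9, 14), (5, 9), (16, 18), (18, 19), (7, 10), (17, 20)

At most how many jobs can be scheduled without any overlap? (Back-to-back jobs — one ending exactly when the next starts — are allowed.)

By end time: (0,3), (0,4), (4,7), (5,9), (7,10), (9,14), (14,16), (16,18), (18,19), (17,20).
Pick (0,3); next start ≥ 3 → (4,7); next start ≥ 7 → (7,10); next start ≥ 10 → (14,16); next start ≥ 16 → (16,18); next start ≥ 18 → (18,19).
Selected 6 jobs.

6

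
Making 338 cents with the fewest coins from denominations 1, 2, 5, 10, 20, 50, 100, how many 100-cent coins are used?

Use the largest denomination that fits, subtract, and repeat.
338 − 3×100→38 − 1×20→18 − 1×10→8 − 1×5→3 − 1×2→1 − 1×1→0
Count of 100: 3

3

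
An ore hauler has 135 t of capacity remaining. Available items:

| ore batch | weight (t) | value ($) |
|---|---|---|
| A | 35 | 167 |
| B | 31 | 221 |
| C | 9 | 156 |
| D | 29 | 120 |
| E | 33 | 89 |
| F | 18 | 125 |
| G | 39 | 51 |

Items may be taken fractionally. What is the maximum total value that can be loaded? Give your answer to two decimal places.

Order: C (156/9=17.33) > B (221/31=7.13) > F (125/18=6.94) > A (167/35=4.77) > D (120/29=4.14) > E (89/33=2.70) > G (51/39=1.31)
Fill: take C (9 @ 156) → take B (31 @ 221) → take F (18 @ 125) → take A (35 @ 167) → take D (29 @ 120) → take 13/33 of E → 35.06; 135/135 used.
Total value = 824.06

824.06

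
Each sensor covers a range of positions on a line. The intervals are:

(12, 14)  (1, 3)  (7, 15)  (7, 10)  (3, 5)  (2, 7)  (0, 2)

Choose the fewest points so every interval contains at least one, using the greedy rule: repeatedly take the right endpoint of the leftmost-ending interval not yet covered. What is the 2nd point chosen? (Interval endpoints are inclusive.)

5

Sort by right endpoint; whenever an interval is uncovered, place a point at its right end.
By right end: [0,2]  [1,3]  [3,5]  [2,7]  [7,10]  [12,14]  [7,15]
[0,2] uncovered → point at 2; [3,5] uncovered → point at 5; [7,10] uncovered → point at 10; [12,14] uncovered → point at 14.
Points: 2, 5, 10, 14 (4 total).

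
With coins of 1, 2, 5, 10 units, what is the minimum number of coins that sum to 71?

71 = 7×10 + 1×1
Total coins = 7 + 1 = 8

8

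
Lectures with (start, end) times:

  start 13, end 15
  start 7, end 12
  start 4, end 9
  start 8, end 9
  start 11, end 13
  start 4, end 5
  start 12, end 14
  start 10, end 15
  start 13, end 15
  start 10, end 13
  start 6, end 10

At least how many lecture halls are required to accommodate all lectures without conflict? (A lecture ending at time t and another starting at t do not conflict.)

starts: [4, 4, 6, 7, 8, 10, 10, 11, 12, 13, 13]
ends:   [5, 9, 9, 10, 12, 13, 13, 14, 15, 15, 15]
s4→1 s4→2 e5→1 s6→2 s7→3 s8→4  — peak 4.

4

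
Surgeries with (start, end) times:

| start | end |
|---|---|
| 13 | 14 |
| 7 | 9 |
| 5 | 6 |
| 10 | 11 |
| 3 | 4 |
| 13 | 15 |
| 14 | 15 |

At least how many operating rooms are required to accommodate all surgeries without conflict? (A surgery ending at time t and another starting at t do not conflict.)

2

starts: [3, 5, 7, 10, 13, 13, 14]
ends:   [4, 6, 9, 11, 14, 15, 15]
s3→1 e4→0 s5→1 e6→0 s7→1 e9→0 s10→1 e11→0 s13→1 s13→2  — peak 2.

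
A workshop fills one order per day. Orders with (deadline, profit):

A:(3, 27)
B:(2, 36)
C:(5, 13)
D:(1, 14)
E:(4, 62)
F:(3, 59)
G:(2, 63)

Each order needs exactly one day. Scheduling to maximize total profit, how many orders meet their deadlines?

By profit: G(d2,63), E(d4,62), F(d3,59), B(d2,36), A(d3,27), D(d1,14), C(d5,13)
G→slot 2; E→slot 4; F→slot 3; B→slot 1; A skipped; D skipped; C→slot 5.
5 of 7 scheduled.

5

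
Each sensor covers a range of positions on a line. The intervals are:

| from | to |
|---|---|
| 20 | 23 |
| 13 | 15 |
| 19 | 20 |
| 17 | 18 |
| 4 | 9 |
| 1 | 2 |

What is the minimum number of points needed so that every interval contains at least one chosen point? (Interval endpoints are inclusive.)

5

Process intervals by earliest right end; each time one isn't hit yet, stab at its right endpoint.
By right end: [1,2]  [4,9]  [13,15]  [17,18]  [19,20]  [20,23]
[1,2] uncovered → point at 2; [4,9] uncovered → point at 9; [13,15] uncovered → point at 15; [17,18] uncovered → point at 18; [19,20] uncovered → point at 20.
Points: 2, 9, 15, 18, 20 (5 total).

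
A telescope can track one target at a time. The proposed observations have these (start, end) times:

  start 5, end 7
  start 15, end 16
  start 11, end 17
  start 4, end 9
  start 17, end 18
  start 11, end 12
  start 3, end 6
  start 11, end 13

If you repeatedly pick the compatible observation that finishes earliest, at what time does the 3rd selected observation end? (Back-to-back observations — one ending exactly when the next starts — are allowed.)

Sorted by end: (3,6)  (5,7)  (4,9)  (11,12)  (11,13)  (15,16)  (11,17)  (17,18)
take (3,6); take (11,12); take (15,16); skip (11,17); take (17,18).
Selected: (3,6) (11,12) (15,16) (17,18)

16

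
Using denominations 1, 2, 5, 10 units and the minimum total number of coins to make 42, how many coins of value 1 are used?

Use the largest denomination that fits, subtract, and repeat.
42 = 4×10 + 1×2
Count of 1: 0

0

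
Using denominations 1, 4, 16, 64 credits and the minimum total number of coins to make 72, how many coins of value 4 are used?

Greedy: take as many of the largest coin as possible, then repeat with the remainder.
72 = 1×64 + 2×4
Count of 4: 2

2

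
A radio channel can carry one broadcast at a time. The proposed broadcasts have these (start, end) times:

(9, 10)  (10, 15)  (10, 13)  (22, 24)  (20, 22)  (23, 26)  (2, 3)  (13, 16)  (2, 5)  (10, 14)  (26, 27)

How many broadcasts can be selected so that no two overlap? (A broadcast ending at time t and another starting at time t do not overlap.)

Greedy by earliest finish: after sorting by end time, pick each interval compatible with the last pick.
By end time: (2,3), (2,5), (9,10), (10,13), (10,14), (10,15), (13,16), (20,22), (22,24), (23,26), (26,27).
Pick (2,3); next start ≥ 3 → (9,10); next start ≥ 10 → (10,13); next start ≥ 13 → (13,16); next start ≥ 16 → (20,22); next start ≥ 22 → (22,24); next start ≥ 24 → (26,27).
Selected 7 broadcasts.

7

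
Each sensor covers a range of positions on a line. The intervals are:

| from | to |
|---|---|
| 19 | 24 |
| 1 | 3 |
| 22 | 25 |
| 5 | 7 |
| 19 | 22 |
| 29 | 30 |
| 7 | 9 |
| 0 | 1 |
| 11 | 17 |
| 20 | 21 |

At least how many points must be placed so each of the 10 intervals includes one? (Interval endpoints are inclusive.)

Sort by right endpoint; whenever an interval is uncovered, place a point at its right end.
Sorted: [0,1] [1,3] [5,7] [7,9] [11,17] [20,21] [19,22] [19,24] [22,25] [29,30]
{[0,1],[1,3]} hit by 1; {[5,7],[7,9]} hit by 7; {[11,17]} hit by 17; {[20,21],[19,22],[19,24]} hit by 21; {[22,25]} hit by 25; {[29,30]} hit by 30.
Points: 1, 7, 17, 21, 25, 30 (6 total).

6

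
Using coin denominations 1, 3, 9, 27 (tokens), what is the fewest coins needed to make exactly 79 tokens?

Greedy: take as many of the largest coin as possible, then repeat with the remainder.
79 = 2×27 + 2×9 + 2×3 + 1×1
Total coins = 2 + 2 + 2 + 1 = 7

7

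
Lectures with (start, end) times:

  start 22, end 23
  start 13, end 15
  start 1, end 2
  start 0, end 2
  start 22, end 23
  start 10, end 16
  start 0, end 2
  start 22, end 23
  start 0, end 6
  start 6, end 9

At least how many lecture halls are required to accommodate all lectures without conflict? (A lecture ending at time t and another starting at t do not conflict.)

The answer is the maximum number of intervals overlapping at any instant.
Events (time:±→running): 0:+→1 0:+→2 0:+→3 1:+→4 … peak 4.

4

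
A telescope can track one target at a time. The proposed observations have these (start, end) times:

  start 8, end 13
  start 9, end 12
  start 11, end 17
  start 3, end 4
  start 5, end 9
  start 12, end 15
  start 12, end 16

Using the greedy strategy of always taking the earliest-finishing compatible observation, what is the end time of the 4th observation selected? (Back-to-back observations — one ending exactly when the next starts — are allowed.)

Order by finish time; keep every interval that doesn't clash with the previous kept one.
Sorted by end: (3,4)  (5,9)  (9,12)  (8,13)  (12,15)  (12,16)  (11,17)
take (3,4); take (5,9); take (9,12); skip (8,13); take (12,15).
Selected: (3,4) (5,9) (9,12) (12,15)

15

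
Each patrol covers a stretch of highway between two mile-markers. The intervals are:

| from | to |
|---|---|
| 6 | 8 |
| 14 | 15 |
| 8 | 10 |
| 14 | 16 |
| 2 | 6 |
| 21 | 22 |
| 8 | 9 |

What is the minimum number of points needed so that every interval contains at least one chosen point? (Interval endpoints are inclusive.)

Sorted: [2,6] [6,8] [8,9] [8,10] [14,15] [14,16] [21,22]
{[2,6],[6,8]} hit by 6; {[8,9],[8,10]} hit by 9; {[14,15],[14,16]} hit by 15; {[21,22]} hit by 22.
Points: 6, 9, 15, 22 (4 total).

4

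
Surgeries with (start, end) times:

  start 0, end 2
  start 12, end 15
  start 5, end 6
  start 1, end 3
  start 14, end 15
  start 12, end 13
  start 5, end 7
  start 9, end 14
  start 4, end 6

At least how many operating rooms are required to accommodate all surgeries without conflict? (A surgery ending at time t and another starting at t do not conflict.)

3

Count concurrent intervals with a sweep; the peak is the room count.
starts: [0, 1, 4, 5, 5, 9, 12, 12, 14]
ends:   [2, 3, 6, 6, 7, 13, 14, 15, 15]
s0→1 s1→2 e2→1 e3→0 s4→1 s5→2 s5→3  — peak 3.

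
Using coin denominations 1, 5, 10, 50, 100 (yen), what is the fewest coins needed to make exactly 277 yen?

277 = 2×100 + 1×50 + 2×10 + 1×5 + 2×1
Total coins = 2 + 1 + 2 + 1 + 2 = 8

8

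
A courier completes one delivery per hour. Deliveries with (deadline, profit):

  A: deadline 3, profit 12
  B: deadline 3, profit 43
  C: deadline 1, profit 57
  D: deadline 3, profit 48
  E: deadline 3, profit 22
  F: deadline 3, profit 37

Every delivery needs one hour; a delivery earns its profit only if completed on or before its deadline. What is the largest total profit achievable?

Take jobs in profit order; each goes to the latest open slot no later than its deadline.
By profit: C(d1,57), D(d3,48), B(d3,43), F(d3,37), E(d3,22), A(d3,12)
C→slot 1; D→slot 3; B→slot 2; F skipped; E skipped; A skipped.
Profit = 57 + 43 + 48 = 148

148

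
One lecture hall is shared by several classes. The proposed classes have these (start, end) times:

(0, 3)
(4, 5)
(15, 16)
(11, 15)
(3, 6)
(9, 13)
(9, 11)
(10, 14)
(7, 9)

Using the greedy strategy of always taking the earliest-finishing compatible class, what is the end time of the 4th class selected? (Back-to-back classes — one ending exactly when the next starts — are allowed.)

11

Sorted by end: (0,3)  (4,5)  (3,6)  (7,9)  (9,11)  (9,13)  (10,14)  (11,15)  (15,16)
take (0,3); take (4,5); skip (3,6); take (7,9); take (9,11); skip (9,13); take (11,15); take (15,16).
Selected: (0,3) (4,5) (7,9) (9,11) (11,15) (15,16)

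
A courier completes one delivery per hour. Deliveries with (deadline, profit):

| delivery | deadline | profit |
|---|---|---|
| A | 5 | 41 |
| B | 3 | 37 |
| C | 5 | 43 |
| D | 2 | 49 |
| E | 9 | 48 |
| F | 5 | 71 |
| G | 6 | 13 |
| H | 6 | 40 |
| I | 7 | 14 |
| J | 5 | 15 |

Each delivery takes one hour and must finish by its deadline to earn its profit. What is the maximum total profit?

Take jobs in profit order; each goes to the latest open slot no later than its deadline.
Profit order: F=71 D=49 E=48 C=43 A=41 H=40 B=37 J=15 I=14 G=13
Assign: F→slot 5, D→slot 2, E→slot 9, C→slot 4, A→slot 3, H→slot 6, B→slot 1, J skipped, I→slot 7, G skipped.
Slots: [1:B] [2:D] [3:A] [4:C] [5:F] [6:H] [7:I] [9:E]
Profit = 37 + 49 + 41 + 43 + 71 + 40 + 14 + 48 = 343

343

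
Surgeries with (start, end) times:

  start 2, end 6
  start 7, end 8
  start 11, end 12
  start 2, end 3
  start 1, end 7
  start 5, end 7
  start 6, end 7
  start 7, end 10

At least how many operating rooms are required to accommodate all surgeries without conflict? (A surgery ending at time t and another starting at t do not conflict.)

Count concurrent intervals with a sweep; the peak is the room count.
starts: [1, 2, 2, 5, 6, 7, 7, 11]
ends:   [3, 6, 7, 7, 7, 8, 10, 12]
s1→1 s2→2 s2→3  — peak 3.

3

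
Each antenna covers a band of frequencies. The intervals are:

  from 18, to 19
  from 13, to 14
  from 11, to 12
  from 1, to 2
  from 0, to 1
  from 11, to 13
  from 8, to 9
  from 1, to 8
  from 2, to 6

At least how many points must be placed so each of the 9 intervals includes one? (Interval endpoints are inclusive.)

Process intervals by earliest right end; each time one isn't hit yet, stab at its right endpoint.
By right end: [0,1]  [1,2]  [2,6]  [1,8]  [8,9]  [11,12]  [11,13]  [13,14]  [18,19]
[0,1] uncovered → point at 1; [2,6] uncovered → point at 6; [8,9] uncovered → point at 9; [11,12] uncovered → point at 12; [13,14] uncovered → point at 14; [18,19] uncovered → point at 19.
Points: 1, 6, 9, 12, 14, 19 (6 total).

6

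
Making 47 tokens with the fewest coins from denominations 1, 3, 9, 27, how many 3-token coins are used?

0

47 = 1×27 + 2×9 + 2×1
Count of 3: 0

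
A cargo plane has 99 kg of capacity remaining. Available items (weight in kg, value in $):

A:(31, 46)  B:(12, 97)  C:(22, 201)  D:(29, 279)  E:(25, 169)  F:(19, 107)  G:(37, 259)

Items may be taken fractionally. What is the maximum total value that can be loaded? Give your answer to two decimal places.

Ratios (sorted): D 9.62, C 9.14, B 8.08, G 7.00, E 6.76, F 5.63, A 1.48
take D (29 @ 279); take C (22 @ 201); take B (12 @ 97); take 36/37 of G → 252.00. Capacity used 99/99.
Total value = 829.00

829.00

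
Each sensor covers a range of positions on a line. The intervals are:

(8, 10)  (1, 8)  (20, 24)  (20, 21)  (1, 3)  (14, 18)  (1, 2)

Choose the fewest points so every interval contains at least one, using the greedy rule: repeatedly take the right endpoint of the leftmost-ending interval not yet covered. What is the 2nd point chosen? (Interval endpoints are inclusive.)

Sorted: [1,2] [1,3] [1,8] [8,10] [14,18] [20,21] [20,24]
{[1,2],[1,3],[1,8]} hit by 2; {[8,10]} hit by 10; {[14,18]} hit by 18; {[20,21],[20,24]} hit by 21.
Points: 2, 10, 18, 21 (4 total).

10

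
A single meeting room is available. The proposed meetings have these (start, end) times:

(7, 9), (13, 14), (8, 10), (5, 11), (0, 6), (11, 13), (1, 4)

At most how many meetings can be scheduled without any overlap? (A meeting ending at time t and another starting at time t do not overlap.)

4

Order by finish time; keep every interval that doesn't clash with the previous kept one.
Sorted by end: (1,4)  (0,6)  (7,9)  (8,10)  (5,11)  (11,13)  (13,14)
take (1,4); skip (0,6); take (7,9); skip (8,10); take (11,13); take (13,14).
Selected 4 meetings.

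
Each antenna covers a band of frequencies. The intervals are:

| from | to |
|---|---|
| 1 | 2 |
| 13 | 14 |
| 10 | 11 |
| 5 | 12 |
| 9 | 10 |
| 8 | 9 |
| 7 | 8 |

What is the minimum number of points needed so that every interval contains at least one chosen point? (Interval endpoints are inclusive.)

Sorted: [1,2] [7,8] [8,9] [9,10] [10,11] [5,12] [13,14]
{[1,2]} hit by 2; {[7,8],[8,9]} hit by 8; {[9,10],[10,11],[5,12]} hit by 10; {[13,14]} hit by 14.
Points: 2, 8, 10, 14 (4 total).

4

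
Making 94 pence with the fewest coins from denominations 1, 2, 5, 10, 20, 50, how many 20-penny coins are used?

2

Greedy: take as many of the largest coin as possible, then repeat with the remainder.
94 − 1×50→44 − 2×20→4 − 2×2→0
Count of 20: 2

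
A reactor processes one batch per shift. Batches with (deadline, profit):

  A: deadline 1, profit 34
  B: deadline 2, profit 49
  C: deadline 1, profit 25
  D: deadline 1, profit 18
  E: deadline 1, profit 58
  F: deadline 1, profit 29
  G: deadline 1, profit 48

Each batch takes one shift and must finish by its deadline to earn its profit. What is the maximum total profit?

Sort by profit descending; place each in the latest free slot ≤ its deadline.
By profit: E(d1,58), B(d2,49), G(d1,48), A(d1,34), F(d1,29), C(d1,25), D(d1,18)
E→slot 1; B→slot 2; G skipped; A skipped; F skipped; C skipped; D skipped.
Profit = 58 + 49 = 107

107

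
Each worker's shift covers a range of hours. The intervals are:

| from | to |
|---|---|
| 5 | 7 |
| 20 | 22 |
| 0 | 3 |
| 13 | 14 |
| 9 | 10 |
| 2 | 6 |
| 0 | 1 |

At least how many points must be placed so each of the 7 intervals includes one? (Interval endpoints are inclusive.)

5

By right end: [0,1]  [0,3]  [2,6]  [5,7]  [9,10]  [13,14]  [20,22]
[0,1] uncovered → point at 1; [2,6] uncovered → point at 6; [9,10] uncovered → point at 10; [13,14] uncovered → point at 14; [20,22] uncovered → point at 22.
Points: 1, 6, 10, 14, 22 (5 total).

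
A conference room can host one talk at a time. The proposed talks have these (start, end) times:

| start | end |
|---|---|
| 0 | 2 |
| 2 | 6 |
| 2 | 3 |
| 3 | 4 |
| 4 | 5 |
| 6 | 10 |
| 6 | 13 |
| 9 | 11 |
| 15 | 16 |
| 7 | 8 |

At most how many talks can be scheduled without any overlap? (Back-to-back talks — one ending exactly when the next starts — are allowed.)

Order by finish time; keep every interval that doesn't clash with the previous kept one.
By end time: (0,2), (2,3), (3,4), (4,5), (2,6), (7,8), (6,10), (9,11), (6,13), (15,16).
Pick (0,2); next start ≥ 2 → (2,3); next start ≥ 3 → (3,4); next start ≥ 4 → (4,5); next start ≥ 5 → (7,8); next start ≥ 8 → (9,11); next start ≥ 11 → (15,16).
Selected 7 talks.

7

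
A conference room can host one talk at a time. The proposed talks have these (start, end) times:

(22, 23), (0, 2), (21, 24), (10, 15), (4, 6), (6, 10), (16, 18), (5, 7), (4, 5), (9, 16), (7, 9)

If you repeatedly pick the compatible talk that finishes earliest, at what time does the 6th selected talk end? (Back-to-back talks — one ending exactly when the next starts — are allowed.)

18

Order by finish time; keep every interval that doesn't clash with the previous kept one.
By end time: (0,2), (4,5), (4,6), (5,7), (7,9), (6,10), (10,15), (9,16), (16,18), (22,23), (21,24).
Pick (0,2); next start ≥ 2 → (4,5); next start ≥ 5 → (5,7); next start ≥ 7 → (7,9); next start ≥ 9 → (10,15); next start ≥ 15 → (16,18); next start ≥ 18 → (22,23).
Selected: (0,2) (4,5) (5,7) (7,9) (10,15) (16,18) (22,23)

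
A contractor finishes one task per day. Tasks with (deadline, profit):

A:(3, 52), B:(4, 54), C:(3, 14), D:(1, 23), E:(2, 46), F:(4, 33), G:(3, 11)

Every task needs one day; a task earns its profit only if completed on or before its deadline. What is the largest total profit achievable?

185

Sort by profit descending; place each in the latest free slot ≤ its deadline.
Profit order: B=54 A=52 E=46 F=33 D=23 C=14 G=11
Assign: B→slot 4, A→slot 3, E→slot 2, F→slot 1, D skipped, C skipped, G skipped.
Slots: [1:F] [2:E] [3:A] [4:B]
Profit = 33 + 46 + 52 + 54 = 185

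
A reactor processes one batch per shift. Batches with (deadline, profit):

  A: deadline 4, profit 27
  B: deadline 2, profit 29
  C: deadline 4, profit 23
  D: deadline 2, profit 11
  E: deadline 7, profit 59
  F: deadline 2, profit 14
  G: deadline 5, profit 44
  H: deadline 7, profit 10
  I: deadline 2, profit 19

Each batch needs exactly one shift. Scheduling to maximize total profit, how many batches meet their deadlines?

By profit: E(d7,59), G(d5,44), B(d2,29), A(d4,27), C(d4,23), I(d2,19), F(d2,14), D(d2,11), H(d7,10)
E→slot 7; G→slot 5; B→slot 2; A→slot 4; C→slot 3; I→slot 1; F skipped; D skipped; H→slot 6.
7 of 9 scheduled.

7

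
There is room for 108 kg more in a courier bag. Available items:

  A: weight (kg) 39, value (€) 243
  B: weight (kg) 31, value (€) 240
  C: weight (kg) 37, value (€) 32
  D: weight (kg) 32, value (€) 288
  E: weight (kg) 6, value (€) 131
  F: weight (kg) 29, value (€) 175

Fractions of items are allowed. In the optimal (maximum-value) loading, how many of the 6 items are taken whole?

4

Greedy by value/weight ratio, highest first.
Order: E (131/6=21.83) > D (288/32=9.00) > B (240/31=7.74) > A (243/39=6.23) > F (175/29=6.03) > C (32/37=0.86)
Fill: take E (6 @ 131) → take D (32 @ 288) → take B (31 @ 240) → take A (39 @ 243); 108/108 used.
4 item(s) taken whole.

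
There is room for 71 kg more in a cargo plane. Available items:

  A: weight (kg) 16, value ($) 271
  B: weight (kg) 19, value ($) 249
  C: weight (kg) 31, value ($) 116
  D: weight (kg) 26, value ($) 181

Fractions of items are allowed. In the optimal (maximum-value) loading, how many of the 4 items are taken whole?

Greedy by value/weight ratio, highest first.
Ratios (sorted): A 16.94, B 13.11, D 6.96, C 3.74
take A (16 @ 271); take B (19 @ 249); take D (26 @ 181); take 10/31 of C → 37.42. Capacity used 71/71.
3 item(s) taken whole; one partial (take 10/31 of C).

3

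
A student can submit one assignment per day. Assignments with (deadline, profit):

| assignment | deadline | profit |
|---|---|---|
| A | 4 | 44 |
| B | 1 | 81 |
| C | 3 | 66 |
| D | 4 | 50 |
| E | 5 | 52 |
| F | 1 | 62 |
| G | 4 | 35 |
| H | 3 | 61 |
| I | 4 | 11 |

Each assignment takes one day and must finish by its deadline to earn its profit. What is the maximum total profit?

310

Profit order: B=81 C=66 F=62 H=61 E=52 D=50 A=44 G=35 I=11
Assign: B→slot 1, C→slot 3, F skipped, H→slot 2, E→slot 5, D→slot 4, A skipped, G skipped, I skipped.
Slots: [1:B] [2:H] [3:C] [4:D] [5:E]
Profit = 81 + 61 + 66 + 50 + 52 = 310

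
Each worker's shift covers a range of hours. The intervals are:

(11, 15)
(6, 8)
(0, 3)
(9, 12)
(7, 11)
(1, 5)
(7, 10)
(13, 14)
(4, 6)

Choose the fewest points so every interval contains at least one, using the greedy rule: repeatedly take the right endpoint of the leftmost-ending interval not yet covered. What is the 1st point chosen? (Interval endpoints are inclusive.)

Sort by right endpoint; whenever an interval is uncovered, place a point at its right end.
Sorted: [0,3] [1,5] [4,6] [6,8] [7,10] [7,11] [9,12] [13,14] [11,15]
{[0,3],[1,5]} hit by 3; {[4,6],[6,8]} hit by 6; {[7,10],[7,11],[9,12]} hit by 10; {[13,14],[11,15]} hit by 14.
Points: 3, 6, 10, 14 (4 total).

3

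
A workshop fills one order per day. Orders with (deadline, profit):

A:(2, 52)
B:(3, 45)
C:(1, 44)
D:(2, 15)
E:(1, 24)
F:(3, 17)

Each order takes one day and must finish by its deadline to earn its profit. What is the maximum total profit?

141

Take jobs in profit order; each goes to the latest open slot no later than its deadline.
By profit: A(d2,52), B(d3,45), C(d1,44), E(d1,24), F(d3,17), D(d2,15)
A→slot 2; B→slot 3; C→slot 1; E skipped; F skipped; D skipped.
Profit = 44 + 52 + 45 = 141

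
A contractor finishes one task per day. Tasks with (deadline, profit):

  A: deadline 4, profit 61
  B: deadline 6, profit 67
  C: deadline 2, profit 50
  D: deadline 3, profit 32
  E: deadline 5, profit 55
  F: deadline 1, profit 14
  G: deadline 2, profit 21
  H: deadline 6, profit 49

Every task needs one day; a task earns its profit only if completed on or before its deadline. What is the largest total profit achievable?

314

Sort by profit descending; place each in the latest free slot ≤ its deadline.
By profit: B(d6,67), A(d4,61), E(d5,55), C(d2,50), H(d6,49), D(d3,32), G(d2,21), F(d1,14)
B→slot 6; A→slot 4; E→slot 5; C→slot 2; H→slot 3; D→slot 1; G skipped; F skipped.
Profit = 32 + 50 + 49 + 61 + 55 + 67 = 314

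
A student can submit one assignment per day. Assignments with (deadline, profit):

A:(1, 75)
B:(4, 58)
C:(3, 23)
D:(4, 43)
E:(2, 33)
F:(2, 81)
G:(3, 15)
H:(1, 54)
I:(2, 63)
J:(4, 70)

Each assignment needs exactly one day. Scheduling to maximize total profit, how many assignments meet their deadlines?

By profit: F(d2,81), A(d1,75), J(d4,70), I(d2,63), B(d4,58), H(d1,54), D(d4,43), E(d2,33), C(d3,23), G(d3,15)
F→slot 2; A→slot 1; J→slot 4; I skipped; B→slot 3; H skipped; D skipped; E skipped; C skipped; G skipped.
4 of 10 scheduled.

4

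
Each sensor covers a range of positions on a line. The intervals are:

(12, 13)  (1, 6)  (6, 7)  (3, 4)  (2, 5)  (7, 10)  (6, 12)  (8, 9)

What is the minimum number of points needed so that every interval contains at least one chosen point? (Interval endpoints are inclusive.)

By right end: [3,4]  [2,5]  [1,6]  [6,7]  [8,9]  [7,10]  [6,12]  [12,13]
[3,4] uncovered → point at 4; [6,7] uncovered → point at 7; [8,9] uncovered → point at 9; [12,13] uncovered → point at 13.
Points: 4, 7, 9, 13 (4 total).

4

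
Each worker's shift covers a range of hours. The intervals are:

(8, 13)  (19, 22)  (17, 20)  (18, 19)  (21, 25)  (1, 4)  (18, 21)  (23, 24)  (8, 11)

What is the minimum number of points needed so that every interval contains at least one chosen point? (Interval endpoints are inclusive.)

Sort by right endpoint; whenever an interval is uncovered, place a point at its right end.
Sorted: [1,4] [8,11] [8,13] [18,19] [17,20] [18,21] [19,22] [23,24] [21,25]
{[1,4]} hit by 4; {[8,11],[8,13]} hit by 11; {[18,19],[17,20],[18,21],[19,22]} hit by 19; {[23,24],[21,25]} hit by 24.
Points: 4, 11, 19, 24 (4 total).

4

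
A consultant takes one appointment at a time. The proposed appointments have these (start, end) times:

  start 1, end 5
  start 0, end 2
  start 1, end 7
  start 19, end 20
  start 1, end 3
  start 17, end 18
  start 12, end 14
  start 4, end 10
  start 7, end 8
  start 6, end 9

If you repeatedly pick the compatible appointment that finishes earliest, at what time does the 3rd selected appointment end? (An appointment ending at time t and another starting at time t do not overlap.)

14

Greedy by earliest finish: after sorting by end time, pick each interval compatible with the last pick.
Sorted by end: (0,2)  (1,3)  (1,5)  (1,7)  (7,8)  (6,9)  (4,10)  (12,14)  (17,18)  (19,20)
take (0,2); skip (1,3); take (7,8); skip (4,10); take (12,14); take (17,18); take (19,20).
Selected: (0,2) (7,8) (12,14) (17,18) (19,20)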